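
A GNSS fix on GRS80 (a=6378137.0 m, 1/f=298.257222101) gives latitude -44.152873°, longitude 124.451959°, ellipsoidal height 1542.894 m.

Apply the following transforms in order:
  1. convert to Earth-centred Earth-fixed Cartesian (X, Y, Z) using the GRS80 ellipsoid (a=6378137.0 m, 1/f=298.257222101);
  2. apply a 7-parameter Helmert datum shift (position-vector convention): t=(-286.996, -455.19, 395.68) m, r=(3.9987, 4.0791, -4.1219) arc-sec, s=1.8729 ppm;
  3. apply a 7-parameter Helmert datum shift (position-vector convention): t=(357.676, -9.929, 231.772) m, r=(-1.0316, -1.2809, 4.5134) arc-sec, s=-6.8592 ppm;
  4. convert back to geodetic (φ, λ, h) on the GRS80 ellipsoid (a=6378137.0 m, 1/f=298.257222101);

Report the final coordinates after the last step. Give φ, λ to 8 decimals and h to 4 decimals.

start: φ=-44.152873°, λ=124.451959°, h=1542.894 m
→ ECEF (a=6378137.000, f=1/298.257222101): X=-2593671.8274, Y=3780602.9386, Z=-4421369.5123
→ Helmert 7p (PV): X=-2593975.5685, Y=3780292.3740, Z=-4420857.5286
→ Helmert 7p (PV): X=-2593655.3648, Y=3780177.6453, Z=-4420630.4479
→ geod (Bowring, a=6378137.000): φ=-44.15035793°, λ=124.45479629°, h=769.7886 m

φ=-44.15035793°, λ=124.45479629°, h=769.7886 m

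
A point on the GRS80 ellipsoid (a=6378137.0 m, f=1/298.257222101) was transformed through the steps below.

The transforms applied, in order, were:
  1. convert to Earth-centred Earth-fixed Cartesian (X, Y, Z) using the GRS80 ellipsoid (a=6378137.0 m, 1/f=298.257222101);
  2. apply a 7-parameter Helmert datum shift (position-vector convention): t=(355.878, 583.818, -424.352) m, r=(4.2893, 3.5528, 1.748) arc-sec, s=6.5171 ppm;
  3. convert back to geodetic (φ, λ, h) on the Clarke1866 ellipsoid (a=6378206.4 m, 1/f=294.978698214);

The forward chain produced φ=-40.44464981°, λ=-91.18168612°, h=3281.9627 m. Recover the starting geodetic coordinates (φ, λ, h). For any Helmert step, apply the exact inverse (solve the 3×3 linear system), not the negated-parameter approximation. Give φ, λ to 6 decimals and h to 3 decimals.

start: φ=-40.444650°, λ=-91.181686°, h=3281.963 m
→ ECEF (a=6378206.400, f=1/294.978698214): X=-100298.2335, Y=-4862416.9594, Z=-4117614.8553
→ Helmert⁻¹: X=-100623.7535, Y=-4863053.8471, Z=-4117064.2767
→ geod (Bowring, a=6378137.000): φ=-40.43500800°, λ=-91.18536500°, h=3384.0660 m

φ=-40.435008°, λ=-91.185365°, h=3384.066 m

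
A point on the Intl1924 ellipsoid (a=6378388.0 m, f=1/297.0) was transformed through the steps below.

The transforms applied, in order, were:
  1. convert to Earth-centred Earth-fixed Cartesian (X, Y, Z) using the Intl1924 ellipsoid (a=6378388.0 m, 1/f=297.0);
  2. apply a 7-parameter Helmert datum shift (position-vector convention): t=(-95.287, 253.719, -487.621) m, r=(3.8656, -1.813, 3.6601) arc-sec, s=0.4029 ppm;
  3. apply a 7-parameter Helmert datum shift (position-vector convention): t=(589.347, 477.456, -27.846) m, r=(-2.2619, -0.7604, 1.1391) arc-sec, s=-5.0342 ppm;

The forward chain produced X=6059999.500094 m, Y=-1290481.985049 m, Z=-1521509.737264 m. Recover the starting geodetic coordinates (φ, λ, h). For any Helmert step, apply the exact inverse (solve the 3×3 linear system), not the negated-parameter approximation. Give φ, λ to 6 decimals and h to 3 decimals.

start: X=6059999.5001, Y=-1290481.9850, Z=-1521509.7373 m
→ Helmert⁻¹: X=6059427.9189, Y=-1290982.7182, Z=-1521526.0459
→ Helmert⁻¹: X=6059484.4799, Y=-1291371.9468, Z=-1521066.8714
→ geod (Bowring, a=6378388.000): φ=-13.88353900°, λ=-12.03065400°, h=2387.1360 m

φ=-13.883539°, λ=-12.030654°, h=2387.136 m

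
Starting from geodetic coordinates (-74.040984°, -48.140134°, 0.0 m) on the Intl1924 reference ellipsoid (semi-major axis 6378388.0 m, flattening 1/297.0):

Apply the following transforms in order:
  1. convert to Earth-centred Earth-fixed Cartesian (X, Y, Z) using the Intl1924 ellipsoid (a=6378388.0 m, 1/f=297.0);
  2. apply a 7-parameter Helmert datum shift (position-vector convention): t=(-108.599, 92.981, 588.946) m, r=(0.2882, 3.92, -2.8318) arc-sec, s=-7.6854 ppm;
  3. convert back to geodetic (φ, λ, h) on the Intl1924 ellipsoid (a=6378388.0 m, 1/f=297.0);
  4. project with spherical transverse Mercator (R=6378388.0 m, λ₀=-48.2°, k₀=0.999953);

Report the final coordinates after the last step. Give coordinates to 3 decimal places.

E=1708.860 m, N=-8242203.904 m

start: φ=-74.040984°, λ=-48.140134°, h=0.000 m
→ ECEF (a=6378388.000, f=1/297.0): X=1173940.6158, Y=-1310223.3826, Z=-6110344.7591
→ Helmert 7p (PV): X=1173688.8824, Y=-1310127.9114, Z=-6109732.9936
→ geod (Bowring, a=6378388.000): φ=-74.04153655°, λ=-48.14416584°, h=-653.9233 m
→ tm (R=6378388.0, λ₀=-48.2°): E=1708.8598, N=-8242203.9040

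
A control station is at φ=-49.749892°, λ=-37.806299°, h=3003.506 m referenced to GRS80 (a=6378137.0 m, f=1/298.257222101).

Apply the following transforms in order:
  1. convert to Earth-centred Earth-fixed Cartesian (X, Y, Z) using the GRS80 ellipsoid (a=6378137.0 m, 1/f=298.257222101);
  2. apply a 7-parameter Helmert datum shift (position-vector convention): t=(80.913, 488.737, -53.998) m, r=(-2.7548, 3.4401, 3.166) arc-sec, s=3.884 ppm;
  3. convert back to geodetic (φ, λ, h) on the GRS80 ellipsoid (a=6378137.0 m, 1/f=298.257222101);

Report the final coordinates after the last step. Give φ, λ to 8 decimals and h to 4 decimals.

φ=-49.75210670°, λ=-37.80077239°, h=2917.3086 m

start: φ=-49.749892°, λ=-37.806299°, h=3003.506 m
→ ECEF (a=6378137.000, f=1/298.257222101): X=3263912.0117, Y=-2532324.4510, Z=-4847153.4524
→ Helmert 7p (PV): X=3263963.6296, Y=-2531860.1880, Z=-4847246.8917
→ geod (Bowring, a=6378137.000): φ=-49.75210670°, λ=-37.80077239°, h=2917.3086 m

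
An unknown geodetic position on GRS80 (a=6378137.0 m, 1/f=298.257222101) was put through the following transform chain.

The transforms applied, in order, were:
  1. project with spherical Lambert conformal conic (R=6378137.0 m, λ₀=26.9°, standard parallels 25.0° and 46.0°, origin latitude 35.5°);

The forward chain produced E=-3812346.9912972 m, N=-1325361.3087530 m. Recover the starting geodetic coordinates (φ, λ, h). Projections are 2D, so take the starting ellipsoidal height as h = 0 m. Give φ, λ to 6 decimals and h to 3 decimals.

start: E=-3812346.9913, N=-1325361.3088 m
→ lcc⁻¹: φ=17.32467100°, λ=-8.61429200°

φ=17.324671°, λ=-8.614292°, h=0.000 m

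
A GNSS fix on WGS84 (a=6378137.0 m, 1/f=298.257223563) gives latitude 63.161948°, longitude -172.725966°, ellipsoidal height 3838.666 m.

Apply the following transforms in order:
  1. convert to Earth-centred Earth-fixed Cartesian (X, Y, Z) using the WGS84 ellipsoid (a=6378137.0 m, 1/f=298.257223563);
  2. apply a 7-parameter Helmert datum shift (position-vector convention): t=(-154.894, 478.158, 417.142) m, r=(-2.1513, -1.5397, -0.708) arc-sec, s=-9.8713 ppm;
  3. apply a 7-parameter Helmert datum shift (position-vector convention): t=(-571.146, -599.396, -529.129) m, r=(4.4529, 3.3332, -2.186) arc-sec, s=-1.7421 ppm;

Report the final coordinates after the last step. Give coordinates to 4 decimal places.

start: φ=63.161948°, λ=-172.725966°, h=3838.666 m
→ ECEF (a=6378137.000, f=1/298.257223563): X=-2865725.9976, Y=-365788.0063, Z=5671575.6450
→ Helmert 7p (PV): X=-2865896.1947, Y=-365237.2482, Z=5671919.2247
→ Helmert 7p (PV): X=-2866374.5619, Y=-365928.0819, Z=5671418.6421

X=-2866374.5619 m, Y=-365928.0819 m, Z=5671418.6421 m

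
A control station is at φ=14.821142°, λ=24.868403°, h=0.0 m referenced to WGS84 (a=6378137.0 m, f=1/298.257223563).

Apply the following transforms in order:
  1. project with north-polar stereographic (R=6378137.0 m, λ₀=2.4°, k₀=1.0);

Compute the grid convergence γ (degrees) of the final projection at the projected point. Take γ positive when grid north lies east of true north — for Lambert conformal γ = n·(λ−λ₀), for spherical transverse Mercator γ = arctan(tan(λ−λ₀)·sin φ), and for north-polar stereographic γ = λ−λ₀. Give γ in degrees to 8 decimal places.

22.46840300

start: φ=14.821142°, λ=24.868403°, h=0.000 m
→ into stereo (λ₀=2.4°): φ=14.82114200°, λ−λ₀=22.46840300°
convergence γ = 22.46840300°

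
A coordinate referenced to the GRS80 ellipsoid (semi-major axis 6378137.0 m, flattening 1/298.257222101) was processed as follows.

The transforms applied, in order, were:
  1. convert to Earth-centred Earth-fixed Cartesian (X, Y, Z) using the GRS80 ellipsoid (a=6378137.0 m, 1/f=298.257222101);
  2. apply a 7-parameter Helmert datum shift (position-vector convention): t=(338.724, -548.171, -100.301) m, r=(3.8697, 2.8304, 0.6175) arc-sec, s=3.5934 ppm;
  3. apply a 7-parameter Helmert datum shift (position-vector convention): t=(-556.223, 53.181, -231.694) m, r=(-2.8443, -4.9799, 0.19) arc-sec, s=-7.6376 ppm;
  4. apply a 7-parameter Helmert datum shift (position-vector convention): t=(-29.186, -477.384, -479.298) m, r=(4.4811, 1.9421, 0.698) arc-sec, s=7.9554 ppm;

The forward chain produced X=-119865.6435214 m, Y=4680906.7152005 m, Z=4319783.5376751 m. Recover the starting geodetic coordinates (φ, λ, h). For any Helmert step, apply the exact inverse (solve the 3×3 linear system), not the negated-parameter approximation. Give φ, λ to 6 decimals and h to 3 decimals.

start: X=-119865.6435, Y=4680906.7152, Z=4319783.5377 m
→ Helmert⁻¹: X=-119860.3386, Y=4681441.1175, Z=4320125.6337
→ Helmert⁻¹: X=-119196.4048, Y=4681364.2239, Z=4320457.7569
→ Helmert⁻¹: X=-119579.9687, Y=4681976.9843, Z=4320453.0537
→ geod (Bowring, a=6378137.000): φ=42.88275400°, λ=91.46304400°, h=3653.6230 m

φ=42.882754°, λ=91.463044°, h=3653.623 m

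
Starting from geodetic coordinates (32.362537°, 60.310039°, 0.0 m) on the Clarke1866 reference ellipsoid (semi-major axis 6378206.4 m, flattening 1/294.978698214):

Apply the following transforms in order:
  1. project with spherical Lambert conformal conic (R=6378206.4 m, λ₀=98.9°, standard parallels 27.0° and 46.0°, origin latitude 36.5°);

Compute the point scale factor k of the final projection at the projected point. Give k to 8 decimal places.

start: φ=32.362537°, λ=60.310039°, h=0.000 m
→ into lcc (λ₀=98.9°): φ=32.36253700°, λ−λ₀=-38.58996100°
scale k = 0.98904044

0.98904044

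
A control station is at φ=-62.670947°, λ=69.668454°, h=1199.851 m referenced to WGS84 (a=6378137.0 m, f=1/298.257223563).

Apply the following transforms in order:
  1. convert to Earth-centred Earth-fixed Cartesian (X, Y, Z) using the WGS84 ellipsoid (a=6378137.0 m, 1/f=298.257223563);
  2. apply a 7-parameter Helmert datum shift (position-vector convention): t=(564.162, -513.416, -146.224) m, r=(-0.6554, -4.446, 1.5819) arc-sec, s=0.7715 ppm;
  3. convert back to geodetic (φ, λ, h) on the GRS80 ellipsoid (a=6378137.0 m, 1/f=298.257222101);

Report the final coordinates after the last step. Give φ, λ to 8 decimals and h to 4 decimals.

start: φ=-62.670947°, λ=69.668454°, h=1199.851 m
→ ECEF (a=6378137.000, f=1/298.257223563): X=1020299.8043, Y=2753568.5600, Z=-5644299.7846
→ Helmert 7p (PV): X=1020965.2975, Y=2753047.1588, Z=-5644437.1201
→ geod (Bowring, a=6378137.000): φ=-62.67356529°, λ=69.65274213°, h=1203.6098 m

φ=-62.67356529°, λ=69.65274213°, h=1203.6098 m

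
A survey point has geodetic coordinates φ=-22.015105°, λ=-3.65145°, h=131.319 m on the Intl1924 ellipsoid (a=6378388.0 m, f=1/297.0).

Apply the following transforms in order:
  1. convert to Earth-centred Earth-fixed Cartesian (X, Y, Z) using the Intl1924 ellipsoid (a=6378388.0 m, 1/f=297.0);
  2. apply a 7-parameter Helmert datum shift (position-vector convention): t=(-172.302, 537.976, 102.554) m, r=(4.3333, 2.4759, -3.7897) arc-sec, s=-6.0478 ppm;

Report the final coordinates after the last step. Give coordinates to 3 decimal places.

start: φ=-22.015105°, λ=-3.651450°, h=131.319 m
→ ECEF (a=6378388.000, f=1/297.0): X=5904214.6194, Y=-376784.8051, Z=-2376043.3859
→ Helmert 7p (PV): X=5903971.1666, Y=-376303.1111, Z=-2376005.2485

X=5903971.167 m, Y=-376303.111 m, Z=-2376005.249 m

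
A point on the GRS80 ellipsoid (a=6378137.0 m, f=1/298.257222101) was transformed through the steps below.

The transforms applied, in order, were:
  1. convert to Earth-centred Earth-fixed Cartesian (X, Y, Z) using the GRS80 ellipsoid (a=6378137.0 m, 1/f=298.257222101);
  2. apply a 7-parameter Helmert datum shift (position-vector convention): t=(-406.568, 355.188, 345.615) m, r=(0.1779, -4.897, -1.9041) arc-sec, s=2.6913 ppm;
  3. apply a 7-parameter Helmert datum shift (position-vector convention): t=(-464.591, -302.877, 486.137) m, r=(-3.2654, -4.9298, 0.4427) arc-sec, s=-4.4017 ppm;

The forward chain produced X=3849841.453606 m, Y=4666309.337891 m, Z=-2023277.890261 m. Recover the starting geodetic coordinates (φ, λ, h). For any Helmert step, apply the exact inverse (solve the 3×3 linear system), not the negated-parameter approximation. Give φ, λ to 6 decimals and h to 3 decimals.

start: X=3849841.4536, Y=4666309.3379, Z=-2023277.8903 m
→ Helmert⁻¹: X=3850284.6392, Y=4666656.5311, Z=-2023791.0801
→ Helmert⁻¹: X=3850589.7096, Y=4666322.5850, Z=-2024226.6903
→ geod (Bowring, a=6378137.000): φ=-18.61561800°, λ=50.47098700°, h=3610.4560 m

φ=-18.615618°, λ=50.470987°, h=3610.456 m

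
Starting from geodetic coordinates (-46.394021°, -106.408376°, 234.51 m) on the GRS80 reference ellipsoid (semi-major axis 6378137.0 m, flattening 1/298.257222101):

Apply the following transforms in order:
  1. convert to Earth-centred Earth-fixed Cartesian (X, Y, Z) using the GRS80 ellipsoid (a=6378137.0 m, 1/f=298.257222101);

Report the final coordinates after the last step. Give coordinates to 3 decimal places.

X=-1244860.732 m, Y=-4227392.162 m, Z=-4595733.058 m

start: φ=-46.394021°, λ=-106.408376°, h=234.510 m
→ ECEF (a=6378137.000, f=1/298.257222101): X=-1244860.7325, Y=-4227392.1623, Z=-4595733.0576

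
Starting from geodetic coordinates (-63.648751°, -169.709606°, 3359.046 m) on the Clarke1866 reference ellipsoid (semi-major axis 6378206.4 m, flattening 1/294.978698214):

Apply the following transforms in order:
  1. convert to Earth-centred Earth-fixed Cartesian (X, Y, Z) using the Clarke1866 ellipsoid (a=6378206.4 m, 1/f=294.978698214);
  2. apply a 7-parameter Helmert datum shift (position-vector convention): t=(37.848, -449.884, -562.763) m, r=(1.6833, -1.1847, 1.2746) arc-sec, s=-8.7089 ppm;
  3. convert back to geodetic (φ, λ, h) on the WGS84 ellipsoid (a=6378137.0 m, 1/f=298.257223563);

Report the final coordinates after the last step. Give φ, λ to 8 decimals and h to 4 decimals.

start: φ=-63.648751°, λ=-169.709606°, h=3359.046 m
→ ECEF (a=6378206.400, f=1/294.978698214): X=-2794642.3575, Y=-507388.5928, Z=-5695259.5374
→ Helmert 7p (PV): X=-2794544.3250, Y=-507804.8493, Z=-5695792.8927
→ geod (Bowring, a=6378137.000): φ=-63.64935050°, λ=-169.70099091°, h=3705.6745 m

φ=-63.64935050°, λ=-169.70099091°, h=3705.6745 m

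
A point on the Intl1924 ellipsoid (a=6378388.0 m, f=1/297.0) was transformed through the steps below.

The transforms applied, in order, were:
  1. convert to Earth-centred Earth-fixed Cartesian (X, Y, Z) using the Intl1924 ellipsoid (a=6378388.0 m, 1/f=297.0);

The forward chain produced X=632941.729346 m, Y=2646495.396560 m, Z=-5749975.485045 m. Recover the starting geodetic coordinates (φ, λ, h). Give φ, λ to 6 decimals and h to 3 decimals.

start: X=632941.7293, Y=2646495.3966, Z=-5749975.4850 m
→ geod (Bowring, a=6378388.000): φ=-64.82361400°, λ=76.54966200°, h=524.4010 m

φ=-64.823614°, λ=76.549662°, h=524.401 m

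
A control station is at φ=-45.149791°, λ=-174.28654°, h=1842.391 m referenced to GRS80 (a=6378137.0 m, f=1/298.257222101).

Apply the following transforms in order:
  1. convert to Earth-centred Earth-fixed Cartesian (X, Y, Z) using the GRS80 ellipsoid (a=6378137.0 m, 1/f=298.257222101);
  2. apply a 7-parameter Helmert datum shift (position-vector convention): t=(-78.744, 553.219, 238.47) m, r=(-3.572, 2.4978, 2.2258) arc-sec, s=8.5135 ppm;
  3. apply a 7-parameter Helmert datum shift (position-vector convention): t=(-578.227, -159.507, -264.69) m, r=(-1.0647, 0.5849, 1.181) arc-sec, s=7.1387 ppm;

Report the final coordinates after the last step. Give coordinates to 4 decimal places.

X=-4485500.5006 m, Y=-448486.5390 m, Z=-4500429.7620 m

start: φ=-45.149791°, λ=-174.286540°, h=1842.391 m
→ ECEF (a=6378137.000, f=1/298.257222101): X=-4484713.4814, Y=-448697.9912, Z=-4500410.2135
→ Helmert 7p (PV): X=-4484880.0630, Y=-448274.9238, Z=-4500147.9784
→ Helmert 7p (PV): X=-4485500.5006, Y=-448486.5390, Z=-4500429.7620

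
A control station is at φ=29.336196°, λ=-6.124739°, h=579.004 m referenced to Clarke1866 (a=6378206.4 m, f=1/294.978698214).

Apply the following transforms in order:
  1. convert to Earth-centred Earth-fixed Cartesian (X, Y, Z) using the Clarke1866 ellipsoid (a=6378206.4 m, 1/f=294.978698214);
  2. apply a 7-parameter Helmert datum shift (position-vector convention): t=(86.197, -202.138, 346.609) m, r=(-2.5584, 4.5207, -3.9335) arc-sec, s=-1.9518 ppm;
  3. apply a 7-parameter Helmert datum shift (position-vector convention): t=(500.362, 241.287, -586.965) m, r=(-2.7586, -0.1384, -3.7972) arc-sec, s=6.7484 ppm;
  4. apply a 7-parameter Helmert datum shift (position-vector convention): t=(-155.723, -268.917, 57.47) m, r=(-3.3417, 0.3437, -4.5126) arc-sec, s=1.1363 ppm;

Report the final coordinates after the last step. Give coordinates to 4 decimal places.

start: φ=29.336196°, λ=-6.124739°, h=579.004 m
→ ECEF (a=6378206.400, f=1/294.978698214): X=5533525.1250, Y=-593779.8885, Z=3106552.2935
→ Helmert 7p (PV): X=5533657.2843, Y=-594047.8606, Z=3106778.9262
→ Helmert 7p (PV): X=5534181.9689, Y=-593870.9036, Z=3106224.5848
→ Helmert 7p (PV): X=5534024.7178, Y=-594211.2467, Z=3106285.9841

X=5534024.7178 m, Y=-594211.2467 m, Z=3106285.9841 m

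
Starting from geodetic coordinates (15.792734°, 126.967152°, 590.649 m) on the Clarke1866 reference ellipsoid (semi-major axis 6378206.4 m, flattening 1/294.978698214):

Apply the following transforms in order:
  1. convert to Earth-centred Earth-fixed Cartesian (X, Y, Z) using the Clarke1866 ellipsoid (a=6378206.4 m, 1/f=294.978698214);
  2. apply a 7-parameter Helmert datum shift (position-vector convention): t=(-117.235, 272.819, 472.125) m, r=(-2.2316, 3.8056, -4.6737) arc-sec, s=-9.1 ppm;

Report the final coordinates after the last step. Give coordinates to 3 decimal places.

X=-3692003.982 m, Y=4905712.708 m, Z=1725196.308 m

start: φ=15.792734°, λ=126.967152°, h=590.649 m
→ ECEF (a=6378206.400, f=1/294.978698214): X=-3692063.3149, Y=4905382.2116, Z=1724724.8311
→ Helmert 7p (PV): X=-3692003.9824, Y=4905712.7082, Z=1725196.3080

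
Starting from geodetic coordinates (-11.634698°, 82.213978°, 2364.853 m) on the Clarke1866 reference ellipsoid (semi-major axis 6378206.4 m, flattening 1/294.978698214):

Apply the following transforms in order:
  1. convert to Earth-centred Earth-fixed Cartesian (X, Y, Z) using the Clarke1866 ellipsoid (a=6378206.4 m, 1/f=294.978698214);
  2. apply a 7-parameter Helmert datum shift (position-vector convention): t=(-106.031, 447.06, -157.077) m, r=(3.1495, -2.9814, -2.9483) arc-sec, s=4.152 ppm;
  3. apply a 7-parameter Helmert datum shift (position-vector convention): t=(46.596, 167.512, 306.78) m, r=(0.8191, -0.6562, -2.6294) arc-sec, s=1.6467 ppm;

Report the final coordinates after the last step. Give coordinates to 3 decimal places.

start: φ=-11.634698°, λ=82.213978°, h=2364.853 m
→ ECEF (a=6378206.400, f=1/294.978698214): X=846756.5731, Y=6192709.3208, Z=-1278246.2496
→ Helmert 7p (PV): X=846761.0515, Y=6193189.5074, Z=-1278301.8364
→ Helmert 7p (PV): X=846892.0576, Y=6193361.4998, Z=-1277969.8737

X=846892.058 m, Y=6193361.500 m, Z=-1277969.874 m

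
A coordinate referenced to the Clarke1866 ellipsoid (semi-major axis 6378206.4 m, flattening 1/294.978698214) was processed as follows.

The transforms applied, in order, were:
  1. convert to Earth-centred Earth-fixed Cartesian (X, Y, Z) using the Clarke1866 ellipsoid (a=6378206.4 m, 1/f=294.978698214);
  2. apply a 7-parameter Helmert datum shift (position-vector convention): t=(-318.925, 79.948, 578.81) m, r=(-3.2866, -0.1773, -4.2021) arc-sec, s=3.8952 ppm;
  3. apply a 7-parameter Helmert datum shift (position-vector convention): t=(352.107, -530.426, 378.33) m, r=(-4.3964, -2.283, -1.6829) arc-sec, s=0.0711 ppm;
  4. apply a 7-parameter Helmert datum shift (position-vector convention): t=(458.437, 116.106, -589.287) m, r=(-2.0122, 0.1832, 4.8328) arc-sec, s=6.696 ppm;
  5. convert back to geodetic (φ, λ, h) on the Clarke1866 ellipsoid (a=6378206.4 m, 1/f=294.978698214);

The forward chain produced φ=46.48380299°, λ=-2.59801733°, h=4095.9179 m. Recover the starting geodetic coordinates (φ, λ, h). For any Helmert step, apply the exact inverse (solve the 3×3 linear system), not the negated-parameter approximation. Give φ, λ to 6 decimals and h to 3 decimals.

start: φ=46.483803°, λ=-2.598017°, h=4095.918 m
→ ECEF (a=6378206.400, f=1/294.978698214): X=4397907.7542, Y=-199555.3233, Z=4605207.2406
→ Helmert⁻¹: X=4397411.0996, Y=-199818.0551, Z=4605767.6438
→ Helmert⁻¹: X=4397111.2797, Y=-199349.8990, Z=4605336.0688
→ Helmert⁻¹: X=4397421.0965, Y=-199412.8556, Z=4604732.3651
→ geod (Bowring, a=6378206.400): φ=46.48407500°, λ=-2.59645200°, h=3412.3540 m

φ=46.484075°, λ=-2.596452°, h=3412.354 m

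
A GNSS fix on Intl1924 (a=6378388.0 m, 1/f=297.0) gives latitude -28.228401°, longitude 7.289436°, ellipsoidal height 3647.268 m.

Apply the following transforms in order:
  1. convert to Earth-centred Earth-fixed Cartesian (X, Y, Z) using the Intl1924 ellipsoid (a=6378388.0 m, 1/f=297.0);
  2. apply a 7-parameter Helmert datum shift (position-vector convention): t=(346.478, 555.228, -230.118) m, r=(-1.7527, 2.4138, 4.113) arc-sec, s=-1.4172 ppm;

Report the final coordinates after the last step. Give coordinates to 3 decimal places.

start: φ=-28.228401°, λ=7.289436°, h=3647.268 m
→ ECEF (a=6378388.000, f=1/297.0): X=5581764.6803, Y=713994.5359, Z=-3000597.6508
→ Helmert 7p (PV): X=5582053.8963, Y=714634.5574, Z=-3000894.9035

X=5582053.896 m, Y=714634.557 m, Z=-3000894.903 m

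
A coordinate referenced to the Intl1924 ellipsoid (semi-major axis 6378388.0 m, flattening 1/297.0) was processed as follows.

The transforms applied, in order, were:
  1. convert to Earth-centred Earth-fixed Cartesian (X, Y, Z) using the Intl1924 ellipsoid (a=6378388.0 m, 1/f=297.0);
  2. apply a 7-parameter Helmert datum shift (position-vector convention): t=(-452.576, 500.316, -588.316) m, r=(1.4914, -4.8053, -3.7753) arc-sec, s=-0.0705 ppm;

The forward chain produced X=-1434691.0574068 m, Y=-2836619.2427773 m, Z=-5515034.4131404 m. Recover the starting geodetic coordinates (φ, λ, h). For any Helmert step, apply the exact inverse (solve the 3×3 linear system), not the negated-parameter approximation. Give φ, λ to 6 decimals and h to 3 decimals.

φ=-60.202757°, λ=-116.818490°, h=2922.537 m

start: X=-1434691.0574, Y=-2836619.2428, Z=-5515034.4131 m
→ Helmert⁻¹: X=-1434315.1205, Y=-2837185.8832, Z=-5514392.5567
→ geod (Bowring, a=6378388.000): φ=-60.20275700°, λ=-116.81849000°, h=2922.5370 m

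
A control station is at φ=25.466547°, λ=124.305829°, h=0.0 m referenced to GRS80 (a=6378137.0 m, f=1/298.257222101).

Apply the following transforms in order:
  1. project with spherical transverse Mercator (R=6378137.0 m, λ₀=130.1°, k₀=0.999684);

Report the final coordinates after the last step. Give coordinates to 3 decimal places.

start: φ=25.466547°, λ=124.305829°, h=0.000 m
→ tm (R=6378137.0, λ₀=130.1°): E=-582774.9461, N=2846726.1353

E=-582774.946 m, N=2846726.135 m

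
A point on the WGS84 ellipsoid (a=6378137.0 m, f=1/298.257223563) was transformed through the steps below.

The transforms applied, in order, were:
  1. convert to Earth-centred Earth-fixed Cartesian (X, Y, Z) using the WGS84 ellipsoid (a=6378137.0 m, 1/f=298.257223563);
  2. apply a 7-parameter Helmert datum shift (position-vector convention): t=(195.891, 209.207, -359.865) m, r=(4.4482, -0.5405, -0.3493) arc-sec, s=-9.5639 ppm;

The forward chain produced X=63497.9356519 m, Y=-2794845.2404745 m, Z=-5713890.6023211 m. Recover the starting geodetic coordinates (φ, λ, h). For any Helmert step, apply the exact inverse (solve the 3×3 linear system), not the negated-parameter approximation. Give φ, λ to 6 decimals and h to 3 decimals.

start: X=63497.9357, Y=-2794845.2405, Z=-5713890.6023 m
→ Helmert⁻¹: X=63292.4118, Y=-2795204.2871, Z=-5713525.2674
→ geod (Bowring, a=6378137.000): φ=-64.07675400°, λ=-88.70286100°, h=71.8440 m

φ=-64.076754°, λ=-88.702861°, h=71.844 m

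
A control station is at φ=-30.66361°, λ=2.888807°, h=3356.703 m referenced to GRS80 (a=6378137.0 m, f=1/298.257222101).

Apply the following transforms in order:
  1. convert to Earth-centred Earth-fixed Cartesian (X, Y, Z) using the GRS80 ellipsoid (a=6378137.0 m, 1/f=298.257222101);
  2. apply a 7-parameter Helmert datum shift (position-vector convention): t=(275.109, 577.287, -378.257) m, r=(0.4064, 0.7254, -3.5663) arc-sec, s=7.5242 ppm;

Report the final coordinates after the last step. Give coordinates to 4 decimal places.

start: φ=-30.663610°, λ=2.888807°, h=3356.703 m
→ ECEF (a=6378137.000, f=1/298.257222101): X=5487010.9581, Y=276885.3305, Z=-3235581.6744
→ Helmert 7p (PV): X=5487320.7607, Y=277376.2053, Z=-3236003.0281

X=5487320.7607 m, Y=277376.2053 m, Z=-3236003.0281 m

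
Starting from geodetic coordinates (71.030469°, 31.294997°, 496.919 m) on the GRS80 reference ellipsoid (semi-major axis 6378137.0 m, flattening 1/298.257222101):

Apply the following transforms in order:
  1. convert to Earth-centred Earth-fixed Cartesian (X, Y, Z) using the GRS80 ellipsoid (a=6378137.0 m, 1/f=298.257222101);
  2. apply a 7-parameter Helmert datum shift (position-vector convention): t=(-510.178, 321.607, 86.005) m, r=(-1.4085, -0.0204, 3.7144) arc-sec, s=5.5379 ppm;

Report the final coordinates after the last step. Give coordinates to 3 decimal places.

X=1776597.956 m, Y=1080692.989 m, Z=6009969.721 m

start: φ=71.030469°, λ=31.294997°, h=496.919 m
→ ECEF (a=6378137.000, f=1/298.257222101): X=1777118.3406, Y=1080292.3580, Z=6009857.6352
→ Helmert 7p (PV): X=1776597.9558, Y=1080692.9891, Z=6009969.7210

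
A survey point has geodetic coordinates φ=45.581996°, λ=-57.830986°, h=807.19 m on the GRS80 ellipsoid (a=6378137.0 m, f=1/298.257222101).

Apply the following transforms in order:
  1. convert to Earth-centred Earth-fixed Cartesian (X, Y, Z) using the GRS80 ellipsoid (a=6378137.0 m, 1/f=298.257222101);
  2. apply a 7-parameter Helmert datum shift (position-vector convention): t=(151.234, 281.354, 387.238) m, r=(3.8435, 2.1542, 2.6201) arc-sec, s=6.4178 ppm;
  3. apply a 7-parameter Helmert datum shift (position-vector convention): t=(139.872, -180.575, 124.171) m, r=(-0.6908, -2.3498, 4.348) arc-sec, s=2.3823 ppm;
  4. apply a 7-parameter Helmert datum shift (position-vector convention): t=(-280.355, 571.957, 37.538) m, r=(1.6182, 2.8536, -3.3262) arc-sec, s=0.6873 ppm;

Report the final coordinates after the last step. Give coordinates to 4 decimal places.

X=2381234.3022 m, Y=-3785048.7966 m, Z=4533902.3463 m

start: φ=45.581996°, λ=-57.830986°, h=807.190 m
→ ECEF (a=6378137.000, f=1/298.257222101): X=2381075.6992, Y=-3785622.7960, Z=4533428.6362
→ Helmert 7p (PV): X=2381337.6489, Y=-3785419.9670, Z=4533749.5600
→ Helmert 7p (PV): X=2381511.3403, Y=-3785544.1780, Z=4533924.3381
→ Helmert 7p (PV): X=2381234.3022, Y=-3785048.7966, Z=4533902.3463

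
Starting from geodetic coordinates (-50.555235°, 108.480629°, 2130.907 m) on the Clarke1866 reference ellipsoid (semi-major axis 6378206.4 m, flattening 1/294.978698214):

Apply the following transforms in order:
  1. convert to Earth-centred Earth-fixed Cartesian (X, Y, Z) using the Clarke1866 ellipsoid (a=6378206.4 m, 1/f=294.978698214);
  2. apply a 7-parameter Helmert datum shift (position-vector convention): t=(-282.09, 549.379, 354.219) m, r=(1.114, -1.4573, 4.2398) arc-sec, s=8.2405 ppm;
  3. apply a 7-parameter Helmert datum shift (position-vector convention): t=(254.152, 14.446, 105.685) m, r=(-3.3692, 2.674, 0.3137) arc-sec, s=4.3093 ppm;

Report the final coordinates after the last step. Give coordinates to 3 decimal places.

X=-1287699.276 m, Y=3852913.088 m, Z=-4903336.021 m

start: φ=-50.555235°, λ=108.480629°, h=2130.907 m
→ ECEF (a=6378206.400, f=1/294.978698214): X=-1287541.2099, Y=3852382.9481, Z=-4903699.8559
→ Helmert 7p (PV): X=-1287878.4510, Y=3852964.0911, Z=-4903374.3364
→ Helmert 7p (PV): X=-1287699.2759, Y=3852913.0883, Z=-4903336.0214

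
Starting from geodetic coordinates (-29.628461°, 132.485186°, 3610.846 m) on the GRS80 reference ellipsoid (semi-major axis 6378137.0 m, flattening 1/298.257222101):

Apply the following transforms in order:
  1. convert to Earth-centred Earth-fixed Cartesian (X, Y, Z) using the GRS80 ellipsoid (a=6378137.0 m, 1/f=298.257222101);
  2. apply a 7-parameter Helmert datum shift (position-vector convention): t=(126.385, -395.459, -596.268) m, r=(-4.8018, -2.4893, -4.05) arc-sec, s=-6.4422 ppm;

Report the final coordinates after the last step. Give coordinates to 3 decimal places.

start: φ=-29.628461°, λ=132.485186°, h=3610.846 m
→ ECEF (a=6378137.000, f=1/298.257222101): X=-3749731.9057, Y=4094239.0455, Z=-3136425.2045
→ Helmert 7p (PV): X=-3749463.1229, Y=4093817.8211, Z=-3137141.8327

X=-3749463.123 m, Y=4093817.821 m, Z=-3137141.833 m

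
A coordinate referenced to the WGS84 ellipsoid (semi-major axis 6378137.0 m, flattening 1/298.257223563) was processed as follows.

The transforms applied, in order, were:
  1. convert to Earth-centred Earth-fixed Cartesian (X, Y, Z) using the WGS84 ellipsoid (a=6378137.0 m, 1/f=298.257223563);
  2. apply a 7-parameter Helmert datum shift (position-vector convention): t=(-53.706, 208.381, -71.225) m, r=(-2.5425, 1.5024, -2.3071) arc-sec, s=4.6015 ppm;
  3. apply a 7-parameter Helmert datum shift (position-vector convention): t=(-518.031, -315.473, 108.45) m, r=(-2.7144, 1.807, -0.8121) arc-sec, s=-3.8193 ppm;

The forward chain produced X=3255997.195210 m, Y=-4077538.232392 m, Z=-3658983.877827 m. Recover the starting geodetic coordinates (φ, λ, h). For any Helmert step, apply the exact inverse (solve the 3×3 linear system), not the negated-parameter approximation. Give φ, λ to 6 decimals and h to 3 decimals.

start: X=3255997.1952, Y=-4077538.2324, Z=-3658983.8778 m
→ Helmert⁻¹: X=3256575.7725, Y=-4077177.3565, Z=-3659131.4283
→ Helmert⁻¹: X=3256686.7503, Y=-4077285.4459, Z=-3659069.9032
→ geod (Bowring, a=6378137.000): φ=-35.21936600°, λ=-51.38427500°, h=2243.8310 m

φ=-35.219366°, λ=-51.384275°, h=2243.831 m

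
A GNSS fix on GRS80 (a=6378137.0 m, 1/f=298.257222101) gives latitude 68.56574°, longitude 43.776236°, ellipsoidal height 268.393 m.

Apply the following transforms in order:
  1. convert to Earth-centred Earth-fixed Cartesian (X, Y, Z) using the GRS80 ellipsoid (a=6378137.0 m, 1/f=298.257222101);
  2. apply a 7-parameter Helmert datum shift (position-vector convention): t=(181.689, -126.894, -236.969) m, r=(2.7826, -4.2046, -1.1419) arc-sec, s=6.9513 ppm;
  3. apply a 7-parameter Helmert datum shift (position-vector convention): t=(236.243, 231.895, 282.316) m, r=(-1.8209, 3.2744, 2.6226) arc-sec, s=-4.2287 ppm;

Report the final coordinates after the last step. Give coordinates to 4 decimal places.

start: φ=68.565740°, λ=43.776236°, h=268.393 m
→ ECEF (a=6378137.000, f=1/298.257222101): X=1687909.5718, Y=1617303.7387, Z=5914692.1709
→ Helmert 7p (PV): X=1687991.3788, Y=1617098.9503, Z=5914552.5424
→ Helmert 7p (PV): X=1688293.8145, Y=1617397.6826, Z=5914768.7756

X=1688293.8145 m, Y=1617397.6826 m, Z=5914768.7756 m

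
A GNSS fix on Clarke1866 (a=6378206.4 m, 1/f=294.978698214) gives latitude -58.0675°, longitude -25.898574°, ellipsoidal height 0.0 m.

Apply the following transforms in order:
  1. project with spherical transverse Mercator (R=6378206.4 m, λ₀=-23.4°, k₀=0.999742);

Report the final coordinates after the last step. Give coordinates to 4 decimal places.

start: φ=-58.067500°, λ=-25.898574°, h=0.000 m
→ tm (R=6378206.4, λ₀=-23.4°): E=-147056.8484, N=-6465169.0235

E=-147056.8484 m, N=-6465169.0235 m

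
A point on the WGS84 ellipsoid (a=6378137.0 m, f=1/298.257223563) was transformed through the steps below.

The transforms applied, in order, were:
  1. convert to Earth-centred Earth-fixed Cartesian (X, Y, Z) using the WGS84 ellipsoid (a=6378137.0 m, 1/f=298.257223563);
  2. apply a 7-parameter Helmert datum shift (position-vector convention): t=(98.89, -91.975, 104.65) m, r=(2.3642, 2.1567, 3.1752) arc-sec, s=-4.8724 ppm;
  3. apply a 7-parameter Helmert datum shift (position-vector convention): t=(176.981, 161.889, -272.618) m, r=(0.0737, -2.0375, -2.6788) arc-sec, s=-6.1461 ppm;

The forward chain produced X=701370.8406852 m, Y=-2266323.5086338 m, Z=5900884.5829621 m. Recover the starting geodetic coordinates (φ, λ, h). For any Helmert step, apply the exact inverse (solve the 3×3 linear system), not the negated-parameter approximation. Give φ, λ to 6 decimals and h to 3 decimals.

start: X=701370.8407, Y=-2266323.5086, Z=5900884.5830 m
→ Helmert⁻¹: X=701285.8970, Y=-2266488.1115, Z=5901187.3528
→ Helmert⁻¹: X=701093.8335, Y=-2266350.3331, Z=5901144.7628
→ geod (Bowring, a=6378137.000): φ=68.23227500°, λ=-72.81058500°, h=425.7760 m

φ=68.232275°, λ=-72.810585°, h=425.776 m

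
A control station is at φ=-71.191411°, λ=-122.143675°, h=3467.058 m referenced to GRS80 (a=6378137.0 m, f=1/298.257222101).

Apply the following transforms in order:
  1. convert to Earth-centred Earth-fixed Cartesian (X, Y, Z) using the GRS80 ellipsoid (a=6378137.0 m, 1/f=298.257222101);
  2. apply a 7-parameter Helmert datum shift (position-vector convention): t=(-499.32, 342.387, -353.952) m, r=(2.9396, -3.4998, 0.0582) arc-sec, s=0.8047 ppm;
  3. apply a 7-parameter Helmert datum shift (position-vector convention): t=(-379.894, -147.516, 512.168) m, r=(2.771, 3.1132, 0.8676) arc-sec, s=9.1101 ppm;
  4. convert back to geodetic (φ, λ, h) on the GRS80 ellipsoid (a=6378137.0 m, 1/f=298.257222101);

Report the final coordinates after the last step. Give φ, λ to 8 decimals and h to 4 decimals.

start: φ=-71.191411°, λ=-122.143675°, h=3467.058 m
→ ECEF (a=6378137.000, f=1/298.257222101): X=-1097965.2251, Y=-1747346.2777, Z=-6018483.0348
→ Helmert 7p (PV): X=-1098362.8169, Y=-1746919.8336, Z=-6018885.3621
→ Helmert 7p (PV): X=-1098836.2142, Y=-1747007.0247, Z=-6018434.9175
→ geod (Bowring, a=6378137.000): φ=-71.18977666°, λ=-122.16915956°, h=3478.3717 m

φ=-71.18977666°, λ=-122.16915956°, h=3478.3717 m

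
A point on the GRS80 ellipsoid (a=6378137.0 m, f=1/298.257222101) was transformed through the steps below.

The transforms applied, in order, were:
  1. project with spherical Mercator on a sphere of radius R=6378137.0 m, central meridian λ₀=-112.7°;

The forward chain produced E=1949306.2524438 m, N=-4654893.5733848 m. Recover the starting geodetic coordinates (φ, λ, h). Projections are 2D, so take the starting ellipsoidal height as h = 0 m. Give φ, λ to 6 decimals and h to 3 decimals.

start: E=1949306.2524, N=-4654893.5734 m
→ merc⁻¹: φ=-38.53227400°, λ=-95.18908400°

φ=-38.532274°, λ=-95.189084°, h=0.000 m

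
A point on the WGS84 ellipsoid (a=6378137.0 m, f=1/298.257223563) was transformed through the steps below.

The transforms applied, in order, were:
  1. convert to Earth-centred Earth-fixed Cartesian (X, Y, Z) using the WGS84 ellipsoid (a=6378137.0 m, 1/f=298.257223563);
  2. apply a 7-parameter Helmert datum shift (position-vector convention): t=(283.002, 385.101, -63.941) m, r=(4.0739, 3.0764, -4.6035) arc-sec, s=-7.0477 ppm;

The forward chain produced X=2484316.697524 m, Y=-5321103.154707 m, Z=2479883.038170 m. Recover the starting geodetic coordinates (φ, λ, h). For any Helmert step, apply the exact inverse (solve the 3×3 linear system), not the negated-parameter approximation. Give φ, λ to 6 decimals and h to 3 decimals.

φ=23.033174°, λ=-64.976007°, h=15.125 m

start: X=2484316.6975, Y=-5321103.1547, Z=2479883.0382 m
→ Helmert⁻¹: X=2484132.9777, Y=-5321421.3342, Z=2480106.6100
→ geod (Bowring, a=6378137.000): φ=23.03317400°, λ=-64.97600700°, h=15.1250 m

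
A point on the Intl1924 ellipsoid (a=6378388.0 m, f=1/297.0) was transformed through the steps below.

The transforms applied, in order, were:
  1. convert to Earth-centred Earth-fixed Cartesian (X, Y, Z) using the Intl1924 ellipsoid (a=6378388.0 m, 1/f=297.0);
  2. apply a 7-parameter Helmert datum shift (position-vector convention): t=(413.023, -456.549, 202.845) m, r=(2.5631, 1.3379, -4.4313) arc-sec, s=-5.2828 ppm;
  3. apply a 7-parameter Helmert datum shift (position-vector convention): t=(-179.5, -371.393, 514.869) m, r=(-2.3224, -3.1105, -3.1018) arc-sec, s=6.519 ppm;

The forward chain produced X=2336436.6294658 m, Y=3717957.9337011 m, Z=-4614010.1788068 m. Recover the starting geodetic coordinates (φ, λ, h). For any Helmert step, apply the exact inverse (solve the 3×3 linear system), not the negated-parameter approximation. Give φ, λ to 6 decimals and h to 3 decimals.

start: X=2336436.6295, Y=3717957.9337, Z=-4614010.1788 m
→ Helmert⁻¹: X=2336475.3931, Y=3718392.1788, Z=-4614488.3337
→ Helmert⁻¹: X=2336024.7495, Y=3718861.2159, Z=-4614746.6167
→ geod (Bowring, a=6378388.000): φ=-46.61158600°, λ=57.86477200°, h=3373.8450 m

φ=-46.611586°, λ=57.864772°, h=3373.845 m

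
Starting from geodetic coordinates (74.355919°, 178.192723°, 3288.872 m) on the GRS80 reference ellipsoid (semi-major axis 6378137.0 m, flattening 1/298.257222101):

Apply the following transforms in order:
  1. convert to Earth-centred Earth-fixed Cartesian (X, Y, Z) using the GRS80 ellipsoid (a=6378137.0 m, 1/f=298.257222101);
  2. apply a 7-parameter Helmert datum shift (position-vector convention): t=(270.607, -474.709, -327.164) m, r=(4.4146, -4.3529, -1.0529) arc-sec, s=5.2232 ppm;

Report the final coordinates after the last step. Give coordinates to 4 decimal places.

start: φ=74.355919°, λ=178.192723°, h=3288.872 m
→ ECEF (a=6378137.000, f=1/298.257222101): X=-1725324.7713, Y=54439.8619, Z=6122936.5245
→ Helmert 7p (PV): X=-1725192.1139, Y=53843.1971, Z=6122606.0965

X=-1725192.1139 m, Y=53843.1971 m, Z=6122606.0965 m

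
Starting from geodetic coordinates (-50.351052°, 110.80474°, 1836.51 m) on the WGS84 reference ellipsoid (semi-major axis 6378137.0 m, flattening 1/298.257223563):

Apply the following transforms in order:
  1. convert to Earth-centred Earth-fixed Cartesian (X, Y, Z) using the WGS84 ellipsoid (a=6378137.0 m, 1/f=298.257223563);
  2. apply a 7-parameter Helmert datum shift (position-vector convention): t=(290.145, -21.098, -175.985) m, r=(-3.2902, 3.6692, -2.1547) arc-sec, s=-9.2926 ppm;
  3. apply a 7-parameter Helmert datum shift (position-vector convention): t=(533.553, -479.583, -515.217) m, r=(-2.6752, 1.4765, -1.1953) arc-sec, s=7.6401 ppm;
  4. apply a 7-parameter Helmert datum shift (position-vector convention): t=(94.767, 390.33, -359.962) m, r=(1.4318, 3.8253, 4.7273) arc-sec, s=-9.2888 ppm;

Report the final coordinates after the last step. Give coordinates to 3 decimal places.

X=-1448117.040 m, Y=3812808.318 m, Z=-4890229.587 m

start: φ=-50.351052°, λ=110.804740°, h=1836.510 m
→ ECEF (a=6378137.000, f=1/298.257223563): X=-1448813.2463, Y=3813077.5020, Z=-4889211.1065
→ Helmert 7p (PV): X=-1448556.7783, Y=3812958.1164, Z=-4889376.7087
→ Helmert 7p (PV): X=-1448047.1960, Y=3812452.6448, Z=-4889968.3652
→ Helmert 7p (PV): X=-1448117.0401, Y=3812808.3185, Z=-4890229.5866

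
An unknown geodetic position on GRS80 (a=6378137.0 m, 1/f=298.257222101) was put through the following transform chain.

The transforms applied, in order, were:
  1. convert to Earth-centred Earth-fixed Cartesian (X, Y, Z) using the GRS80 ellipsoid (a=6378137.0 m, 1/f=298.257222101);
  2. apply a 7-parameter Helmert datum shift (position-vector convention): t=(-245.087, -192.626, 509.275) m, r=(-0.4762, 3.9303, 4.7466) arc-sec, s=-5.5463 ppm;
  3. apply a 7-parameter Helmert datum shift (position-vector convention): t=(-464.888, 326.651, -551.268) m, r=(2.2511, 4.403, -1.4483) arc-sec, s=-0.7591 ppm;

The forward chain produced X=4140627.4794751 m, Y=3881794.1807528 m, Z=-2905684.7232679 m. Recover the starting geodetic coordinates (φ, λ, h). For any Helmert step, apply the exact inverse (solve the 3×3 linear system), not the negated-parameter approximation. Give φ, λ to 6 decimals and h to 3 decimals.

start: X=4140627.4795, Y=3881794.1808, Z=-2905684.7233 m
→ Helmert⁻¹: X=4141130.2701, Y=3881467.8483, Z=-2905089.6235
→ Helmert⁻¹: X=4141543.0141, Y=3881593.4053, Z=-2905527.1370
→ geod (Bowring, a=6378137.000): φ=-27.26331600°, λ=43.14426600°, h=2936.8060 m

φ=-27.263316°, λ=43.144266°, h=2936.806 m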